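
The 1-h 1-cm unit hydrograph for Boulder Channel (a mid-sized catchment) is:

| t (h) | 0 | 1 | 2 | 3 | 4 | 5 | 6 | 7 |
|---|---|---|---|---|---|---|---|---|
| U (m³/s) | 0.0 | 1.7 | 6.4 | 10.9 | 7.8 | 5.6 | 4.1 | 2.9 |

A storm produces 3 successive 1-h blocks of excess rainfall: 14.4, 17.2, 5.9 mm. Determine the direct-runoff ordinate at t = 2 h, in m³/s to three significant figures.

By discrete convolution, Q_j = Σ (P_i / 10 mm) · U_{j−i}.
At t = 2 h (j=2): Q = (14.4/10)·6.4 + (17.2/10)·1.7 + (5.9/10)·0.0 = 12.1 m³/s.

Q ≈ 12.1 m³/s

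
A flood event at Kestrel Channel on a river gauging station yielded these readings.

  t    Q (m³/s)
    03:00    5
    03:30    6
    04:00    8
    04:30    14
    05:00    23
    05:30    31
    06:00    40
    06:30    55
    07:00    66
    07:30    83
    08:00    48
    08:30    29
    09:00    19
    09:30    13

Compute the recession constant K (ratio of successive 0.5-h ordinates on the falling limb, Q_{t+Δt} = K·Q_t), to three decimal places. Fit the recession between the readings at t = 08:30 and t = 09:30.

Using the recession-limb readings at t = 08:30 and t = 09:30: Q falls from 29 to 13 m³/s over 2 intervals.
K = (Q₂/Q₁)^(1/2) = (13/29)^(1/2) = 0.670.

K ≈ 0.670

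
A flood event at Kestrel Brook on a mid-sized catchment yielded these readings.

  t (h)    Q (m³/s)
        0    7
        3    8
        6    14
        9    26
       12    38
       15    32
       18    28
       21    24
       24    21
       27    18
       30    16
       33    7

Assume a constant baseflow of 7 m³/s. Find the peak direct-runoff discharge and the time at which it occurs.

Subtracting baseflow gives direct-runoff ordinates: 0.0, 1.0, 7.0, 19.0, 31.0, 25.0, 21.0, 17.0, 14.0, 11.0, 9.0, 0.0 m³/s.
The maximum is 31.0 m³/s, occurring at the reading for t = 12 h.

Q_p = 31.0 m³/s at t = 12 h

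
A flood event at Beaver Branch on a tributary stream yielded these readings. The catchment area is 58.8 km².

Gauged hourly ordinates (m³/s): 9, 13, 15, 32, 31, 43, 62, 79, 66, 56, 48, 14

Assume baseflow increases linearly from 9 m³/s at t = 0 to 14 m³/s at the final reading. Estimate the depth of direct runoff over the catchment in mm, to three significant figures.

Direct runoff: 0.00, 3.55, 5.09, 21.64, 20.18, 31.73, 50.27, 66.82, 53.36, 42.91, 34.45, 0.00 m³/s; ΣQ_DR = 330.0 m³/s.
V = ΣQ_DR · Δt = 330.0 × 3600 s = 1.188 × 10^6 m³.
Over A = 58.8 km², depth = V / A = 20.2 mm.

d ≈ 20.2 mm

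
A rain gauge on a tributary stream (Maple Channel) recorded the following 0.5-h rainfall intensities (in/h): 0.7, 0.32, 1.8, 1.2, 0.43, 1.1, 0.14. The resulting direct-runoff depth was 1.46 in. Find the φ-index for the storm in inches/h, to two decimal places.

φ ≈ 0.47 in/h

Only the 4 blocks with intensity above φ contribute runoff: 0.7, 1.8, 1.2, 1.1 in/h.
Σ(I−φ)·Δt = d  ⇒  (0.7+1.8+1.2+1.1 − 4φ)·0.5 = 1.46
φ = (4.800 − 1.46/0.5) / 4 = 0.47 in/h.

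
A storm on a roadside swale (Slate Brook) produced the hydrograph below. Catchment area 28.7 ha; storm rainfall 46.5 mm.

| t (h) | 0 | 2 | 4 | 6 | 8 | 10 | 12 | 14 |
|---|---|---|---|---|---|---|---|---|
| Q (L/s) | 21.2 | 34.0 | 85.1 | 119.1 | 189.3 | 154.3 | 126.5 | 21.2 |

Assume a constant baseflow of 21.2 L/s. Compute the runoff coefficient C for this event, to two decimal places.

C ≈ 0.31

ΣQ_DR = 581.1 L/s; V = ΣQ_DR·Δt = 4.184 × 10^6 L.
Runoff depth d = V / A = 14.58 mm.
C = d / P = 14.58 / 46.5 = 0.31.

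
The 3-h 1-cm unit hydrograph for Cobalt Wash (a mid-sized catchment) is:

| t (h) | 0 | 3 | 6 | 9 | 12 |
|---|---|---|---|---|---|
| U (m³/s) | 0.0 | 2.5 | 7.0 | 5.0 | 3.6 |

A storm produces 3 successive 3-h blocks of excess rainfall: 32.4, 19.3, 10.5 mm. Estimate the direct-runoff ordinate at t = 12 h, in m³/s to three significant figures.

By discrete convolution, Q_j = Σ (P_i / 10 mm) · U_{j−i}.
At t = 12 h (j=4): Q = (32.4/10)·3.6 + (19.3/10)·5.0 + (10.5/10)·7.0 = 28.7 m³/s.

Q ≈ 28.7 m³/s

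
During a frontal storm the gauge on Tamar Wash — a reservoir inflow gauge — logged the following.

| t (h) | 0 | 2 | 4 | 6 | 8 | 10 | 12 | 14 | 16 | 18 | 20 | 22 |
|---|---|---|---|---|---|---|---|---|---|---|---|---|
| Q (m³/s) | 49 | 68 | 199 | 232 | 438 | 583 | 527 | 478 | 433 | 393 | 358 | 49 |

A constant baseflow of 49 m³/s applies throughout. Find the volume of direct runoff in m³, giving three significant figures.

Direct-runoff ordinates (Q − Q_b): 0.0, 19.0, 150.0, 183.0, 389.0, 534.0, 478.0, 429.0, 384.0, 344.0, 309.0, 0.0 m³/s.
ΣQ_DR = 3219 m³/s.
With Δt = 2 h = 7200 s, V = ΣQ_DR · Δt = 3219 × 7200 = 2.32 × 10^7 m³.

V ≈ 2.32 × 10^7 m³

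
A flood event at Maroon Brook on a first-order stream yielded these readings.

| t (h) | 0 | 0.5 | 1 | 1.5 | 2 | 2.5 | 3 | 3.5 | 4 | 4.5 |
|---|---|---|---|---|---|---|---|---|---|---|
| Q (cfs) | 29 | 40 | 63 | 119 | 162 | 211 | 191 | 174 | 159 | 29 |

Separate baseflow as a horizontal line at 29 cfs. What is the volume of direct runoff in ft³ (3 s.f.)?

V ≈ 1.60 × 10^6 ft³

Direct-runoff ordinates (Q − Q_b): 0.0, 11.0, 34.0, 90.0, 133.0, 182.0, 162.0, 145.0, 130.0, 0.0 cfs.
ΣQ_DR = 887.0 cfs.
With Δt = 0.5 h = 1800 s, V = ΣQ_DR · Δt = 887.0 × 1800 = 1.60 × 10^6 ft³.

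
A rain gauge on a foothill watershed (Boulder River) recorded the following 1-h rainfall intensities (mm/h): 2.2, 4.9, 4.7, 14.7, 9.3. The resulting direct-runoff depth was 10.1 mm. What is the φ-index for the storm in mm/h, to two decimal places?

Only the 2 blocks with intensity above φ contribute runoff: 14.7, 9.3 mm/h.
Σ(I−φ)·Δt = d  ⇒  (14.7+9.3 − 2φ)·1 = 10.1
φ = (24.00 − 10.1/1) / 2 = 6.95 mm/h.

φ ≈ 6.95 mm/h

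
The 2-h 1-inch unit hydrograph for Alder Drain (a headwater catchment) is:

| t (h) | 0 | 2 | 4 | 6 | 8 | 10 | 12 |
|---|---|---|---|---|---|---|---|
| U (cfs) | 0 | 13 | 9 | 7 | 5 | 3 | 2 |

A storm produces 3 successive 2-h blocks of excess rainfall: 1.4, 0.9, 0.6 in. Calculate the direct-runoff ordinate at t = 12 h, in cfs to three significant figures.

Q ≈ 8.50 cfs

By discrete convolution, Q_j = Σ (P_i / 1 in) · U_{j−i}.
At t = 12 h (j=6): Q = (1.4/1)·2 + (0.9/1)·3 + (0.6/1)·5 = 8.50 cfs.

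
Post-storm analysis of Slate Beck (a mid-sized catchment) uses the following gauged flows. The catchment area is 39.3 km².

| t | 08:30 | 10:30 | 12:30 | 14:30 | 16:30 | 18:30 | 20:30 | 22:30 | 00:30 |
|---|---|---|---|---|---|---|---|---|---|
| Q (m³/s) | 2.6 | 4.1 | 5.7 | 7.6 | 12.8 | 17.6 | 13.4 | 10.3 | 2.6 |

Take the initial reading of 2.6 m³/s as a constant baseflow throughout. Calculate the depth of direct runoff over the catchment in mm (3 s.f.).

d ≈ 9.76 mm

Direct runoff: 0.0, 1.5, 3.1, 5.0, 10.2, 15.0, 10.8, 7.7, 0.0 m³/s; ΣQ_DR = 53.30 m³/s.
V = ΣQ_DR · Δt = 53.30 × 7200 s = 3.838 × 10^5 m³.
Over A = 39.3 km², depth = V / A = 9.76 mm.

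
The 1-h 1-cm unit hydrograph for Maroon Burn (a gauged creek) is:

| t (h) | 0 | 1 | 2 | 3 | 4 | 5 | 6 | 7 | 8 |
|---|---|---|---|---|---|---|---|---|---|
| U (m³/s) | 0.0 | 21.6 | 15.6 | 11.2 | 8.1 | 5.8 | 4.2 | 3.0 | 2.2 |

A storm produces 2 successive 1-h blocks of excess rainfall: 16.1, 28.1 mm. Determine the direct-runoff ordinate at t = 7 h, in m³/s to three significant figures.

By discrete convolution, Q_j = Σ (P_i / 10 mm) · U_{j−i}.
At t = 7 h (j=7): Q = (16.1/10)·3.0 + (28.1/10)·4.2 = 16.6 m³/s.

Q ≈ 16.6 m³/s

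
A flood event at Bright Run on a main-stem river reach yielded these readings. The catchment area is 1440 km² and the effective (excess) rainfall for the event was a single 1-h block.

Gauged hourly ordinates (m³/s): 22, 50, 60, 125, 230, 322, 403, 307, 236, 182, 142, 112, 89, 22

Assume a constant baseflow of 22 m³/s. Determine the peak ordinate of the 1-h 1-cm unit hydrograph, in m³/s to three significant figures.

U_p ≈ 764 m³/s

Direct runoff: 0.0, 28.0, 38.0, 103.0, 208.0, 300.0, 381.0, 285.0, 214.0, 160.0, 120.0, 90.0, 67.0, 0.0 m³/s; ΣQ_DR = 1994 m³/s, peak = 381.0 m³/s.
Runoff depth d = ΣQ_DR·Δt / A = 1994 × 3600 / (1440 km²) = 4.985 mm.
The 1-cm UH is the DRH scaled by (10 mm)/d, so U_p = 381.0 × 10/4.985 = 764 m³/s.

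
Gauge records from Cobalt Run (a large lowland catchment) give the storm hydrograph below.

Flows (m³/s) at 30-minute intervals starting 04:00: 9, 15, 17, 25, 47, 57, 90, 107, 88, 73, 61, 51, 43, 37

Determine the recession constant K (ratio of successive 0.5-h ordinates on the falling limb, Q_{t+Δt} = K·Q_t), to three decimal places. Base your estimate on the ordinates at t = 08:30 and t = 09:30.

Using the recession-limb readings at t = 08:30 and t = 09:30: Q falls from 73 to 51 m³/s over 2 intervals.
K = (Q₂/Q₁)^(1/2) = (51/73)^(1/2) = 0.836.

K ≈ 0.836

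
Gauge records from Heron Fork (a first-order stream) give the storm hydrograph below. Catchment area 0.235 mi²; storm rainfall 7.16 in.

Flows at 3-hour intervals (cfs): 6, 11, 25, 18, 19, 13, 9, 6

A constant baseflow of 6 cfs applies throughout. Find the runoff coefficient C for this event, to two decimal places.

C ≈ 0.16

ΣQ_DR = 59.00 cfs; V = ΣQ_DR·Δt = 6.372 × 10^5 ft³.
Runoff depth d = V / A = 1.167 in.
C = d / P = 1.167 / 7.16 = 0.16.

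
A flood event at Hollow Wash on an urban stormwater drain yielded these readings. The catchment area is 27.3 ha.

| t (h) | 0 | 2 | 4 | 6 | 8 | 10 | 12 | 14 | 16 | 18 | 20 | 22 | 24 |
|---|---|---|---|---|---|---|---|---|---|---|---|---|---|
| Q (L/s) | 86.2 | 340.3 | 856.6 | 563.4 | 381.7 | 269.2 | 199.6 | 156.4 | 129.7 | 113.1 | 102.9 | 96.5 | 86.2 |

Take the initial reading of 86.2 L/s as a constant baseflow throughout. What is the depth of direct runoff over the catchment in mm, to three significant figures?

d ≈ 59.6 mm

Direct runoff: 0.0, 254.1, 770.4, 477.2, 295.5, 183.0, 113.4, 70.2, 43.5, 26.9, 16.7, 10.3, 0.0 L/s; ΣQ_DR = 2261 L/s.
V = ΣQ_DR · Δt = 2261 × 7200 s = 1.628 × 10^7 L.
Over A = 27.3 ha, depth = V / A = 59.6 mm.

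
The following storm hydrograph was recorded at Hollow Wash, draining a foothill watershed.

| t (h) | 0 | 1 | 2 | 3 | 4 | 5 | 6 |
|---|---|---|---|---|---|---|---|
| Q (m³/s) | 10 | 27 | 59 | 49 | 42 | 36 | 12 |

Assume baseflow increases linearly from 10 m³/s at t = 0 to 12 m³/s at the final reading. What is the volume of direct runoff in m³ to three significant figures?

Direct-runoff ordinates (Q − Q_b): 0.00, 16.67, 48.33, 38.00, 30.67, 24.33, 0.00 m³/s.
ΣQ_DR = 158.0 m³/s.
With Δt = 1 h = 3600 s, V = ΣQ_DR · Δt = 158.0 × 3600 = 5.69 × 10^5 m³.

V ≈ 5.69 × 10^5 m³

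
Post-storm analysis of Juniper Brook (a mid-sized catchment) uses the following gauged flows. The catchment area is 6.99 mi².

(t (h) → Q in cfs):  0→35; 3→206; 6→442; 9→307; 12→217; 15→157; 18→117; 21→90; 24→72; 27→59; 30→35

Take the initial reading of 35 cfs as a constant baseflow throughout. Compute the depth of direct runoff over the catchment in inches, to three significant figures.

Direct runoff: 0.0, 171.0, 407.0, 272.0, 182.0, 122.0, 82.0, 55.0, 37.0, 24.0, 0.0 cfs; ΣQ_DR = 1352 cfs.
V = ΣQ_DR · Δt = 1352 × 10800 s = 1.460 × 10^7 ft³.
Over A = 6.99 mi², depth = V / A = 0.899 in.

d ≈ 0.899 in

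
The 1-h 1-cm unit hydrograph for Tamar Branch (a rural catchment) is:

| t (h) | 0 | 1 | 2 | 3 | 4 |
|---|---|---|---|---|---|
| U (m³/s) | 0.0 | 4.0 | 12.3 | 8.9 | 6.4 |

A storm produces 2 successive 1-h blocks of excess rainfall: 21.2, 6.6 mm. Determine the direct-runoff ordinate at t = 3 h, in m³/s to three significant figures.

By discrete convolution, Q_j = Σ (P_i / 10 mm) · U_{j−i}.
At t = 3 h (j=3): Q = (21.2/10)·8.9 + (6.6/10)·12.3 = 27.0 m³/s.

Q ≈ 27.0 m³/s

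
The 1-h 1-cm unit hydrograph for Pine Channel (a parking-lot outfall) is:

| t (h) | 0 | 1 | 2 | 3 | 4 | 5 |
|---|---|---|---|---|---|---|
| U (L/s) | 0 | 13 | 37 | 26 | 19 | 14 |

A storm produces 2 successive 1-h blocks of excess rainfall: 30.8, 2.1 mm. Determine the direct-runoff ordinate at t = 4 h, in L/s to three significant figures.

Q ≈ 64.0 L/s

By discrete convolution, Q_j = Σ (P_i / 10 mm) · U_{j−i}.
At t = 4 h (j=4): Q = (30.8/10)·19 + (2.1/10)·26 = 64.0 L/s.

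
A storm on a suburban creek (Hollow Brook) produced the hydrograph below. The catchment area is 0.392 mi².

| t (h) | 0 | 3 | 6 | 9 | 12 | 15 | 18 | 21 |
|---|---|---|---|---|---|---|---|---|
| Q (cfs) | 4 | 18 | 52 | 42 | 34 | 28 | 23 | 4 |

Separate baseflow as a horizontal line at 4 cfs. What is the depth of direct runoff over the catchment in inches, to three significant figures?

Direct runoff: 0.0, 14.0, 48.0, 38.0, 30.0, 24.0, 19.0, 0.0 cfs; ΣQ_DR = 173.0 cfs.
V = ΣQ_DR · Δt = 173.0 × 10800 s = 1.868 × 10^6 ft³.
Over A = 0.392 mi², depth = V / A = 2.05 in.

d ≈ 2.05 in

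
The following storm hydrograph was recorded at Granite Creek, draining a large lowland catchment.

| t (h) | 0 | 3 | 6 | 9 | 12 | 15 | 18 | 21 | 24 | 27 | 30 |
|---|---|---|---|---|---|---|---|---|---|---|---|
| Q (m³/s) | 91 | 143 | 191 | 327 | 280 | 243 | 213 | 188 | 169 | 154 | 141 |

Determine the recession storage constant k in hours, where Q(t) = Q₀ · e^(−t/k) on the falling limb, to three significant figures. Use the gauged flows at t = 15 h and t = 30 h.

On the falling limb, Q drops from 243 to 141 m³/s between t = 15 h and t = 30 h (Δt = 15 h).
k = −Δt / ln(Q₂/Q₁) = −15 / ln(141/243) = 27.6 h.

k ≈ 27.6 h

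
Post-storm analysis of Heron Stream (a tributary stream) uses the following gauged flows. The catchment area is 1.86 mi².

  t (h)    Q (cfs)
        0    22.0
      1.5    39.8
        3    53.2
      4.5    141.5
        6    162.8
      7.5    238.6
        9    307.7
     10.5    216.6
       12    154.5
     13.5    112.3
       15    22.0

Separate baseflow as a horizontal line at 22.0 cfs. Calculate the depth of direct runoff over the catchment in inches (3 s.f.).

Direct runoff: 0.0, 17.8, 31.2, 119.5, 140.8, 216.6, 285.7, 194.6, 132.5, 90.3, 0.0 cfs; ΣQ_DR = 1229 cfs.
V = ΣQ_DR · Δt = 1229 × 5400 s = 6.637 × 10^6 ft³.
Over A = 1.86 mi², depth = V / A = 1.54 in.

d ≈ 1.54 in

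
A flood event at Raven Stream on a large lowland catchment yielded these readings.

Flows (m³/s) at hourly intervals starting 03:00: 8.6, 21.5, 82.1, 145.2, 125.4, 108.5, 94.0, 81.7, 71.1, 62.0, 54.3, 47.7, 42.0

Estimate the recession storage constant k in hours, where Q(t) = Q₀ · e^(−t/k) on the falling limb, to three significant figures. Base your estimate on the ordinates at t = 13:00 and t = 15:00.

k ≈ 7.79 h

On the falling limb, Q drops from 54.3 to 42.0 m³/s between t = 13:00 and t = 15:00 (Δt = 2 h).
k = −Δt / ln(Q₂/Q₁) = −2 / ln(42.0/54.3) = 7.79 h.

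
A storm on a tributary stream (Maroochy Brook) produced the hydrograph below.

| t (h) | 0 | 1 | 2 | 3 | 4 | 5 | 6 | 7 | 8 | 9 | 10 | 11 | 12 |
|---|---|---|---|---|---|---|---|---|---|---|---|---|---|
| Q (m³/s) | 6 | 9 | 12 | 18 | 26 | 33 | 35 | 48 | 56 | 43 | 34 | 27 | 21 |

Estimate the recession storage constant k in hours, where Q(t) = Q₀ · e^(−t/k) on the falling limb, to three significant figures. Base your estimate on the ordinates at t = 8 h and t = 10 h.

k ≈ 4.01 h

On the falling limb, Q drops from 56 to 34 m³/s between t = 8 h and t = 10 h (Δt = 2 h).
k = −Δt / ln(Q₂/Q₁) = −2 / ln(34/56) = 4.01 h.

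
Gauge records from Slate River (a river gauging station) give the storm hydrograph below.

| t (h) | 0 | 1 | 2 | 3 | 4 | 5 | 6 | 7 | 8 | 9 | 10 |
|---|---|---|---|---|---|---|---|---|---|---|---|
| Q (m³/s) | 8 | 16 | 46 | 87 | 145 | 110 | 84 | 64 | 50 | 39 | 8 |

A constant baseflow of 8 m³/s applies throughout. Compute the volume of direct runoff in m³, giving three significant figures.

Direct-runoff ordinates (Q − Q_b): 0.0, 8.0, 38.0, 79.0, 137.0, 102.0, 76.0, 56.0, 42.0, 31.0, 0.0 m³/s.
ΣQ_DR = 569.0 m³/s.
With Δt = 1 h = 3600 s, V = ΣQ_DR · Δt = 569.0 × 3600 = 2.05 × 10^6 m³.

V ≈ 2.05 × 10^6 m³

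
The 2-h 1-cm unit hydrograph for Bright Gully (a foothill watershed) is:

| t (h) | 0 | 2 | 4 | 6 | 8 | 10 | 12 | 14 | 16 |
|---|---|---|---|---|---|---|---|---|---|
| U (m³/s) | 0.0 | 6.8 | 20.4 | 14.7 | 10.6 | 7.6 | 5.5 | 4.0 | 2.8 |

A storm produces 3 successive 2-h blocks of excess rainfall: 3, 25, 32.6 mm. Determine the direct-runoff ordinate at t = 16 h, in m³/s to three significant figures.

Q ≈ 28.8 m³/s

By discrete convolution, Q_j = Σ (P_i / 10 mm) · U_{j−i}.
At t = 16 h (j=8): Q = (3/10)·2.8 + (25/10)·4.0 + (32.6/10)·5.5 = 28.8 m³/s.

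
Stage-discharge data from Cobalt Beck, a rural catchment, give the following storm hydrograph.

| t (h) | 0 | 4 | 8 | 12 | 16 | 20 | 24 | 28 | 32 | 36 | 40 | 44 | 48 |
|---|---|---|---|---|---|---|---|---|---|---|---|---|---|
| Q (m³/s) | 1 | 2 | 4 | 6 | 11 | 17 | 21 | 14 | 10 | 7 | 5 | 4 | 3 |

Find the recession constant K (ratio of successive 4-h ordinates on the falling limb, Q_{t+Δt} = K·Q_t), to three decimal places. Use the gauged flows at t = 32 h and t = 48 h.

Using the recession-limb readings at t = 32 h and t = 48 h: Q falls from 10 to 3 m³/s over 4 intervals.
K = (Q₂/Q₁)^(1/4) = (3/10)^(1/4) = 0.740.

K ≈ 0.740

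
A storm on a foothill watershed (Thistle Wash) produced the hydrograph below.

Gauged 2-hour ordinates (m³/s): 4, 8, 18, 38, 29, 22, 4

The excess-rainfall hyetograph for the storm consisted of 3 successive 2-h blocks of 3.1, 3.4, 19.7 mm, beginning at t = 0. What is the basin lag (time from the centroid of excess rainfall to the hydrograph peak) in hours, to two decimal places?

t_L ≈ 1.73 h

Centroid of excess rainfall: t_c = Σ P_i·t̄_i / ΣP_i = 4.2672 h (block centres at 1, 3, 5 h).
Hydrograph peak occurs at t = 6 h, so basin lag t_L = 6 − 4.2672 = 1.73 h.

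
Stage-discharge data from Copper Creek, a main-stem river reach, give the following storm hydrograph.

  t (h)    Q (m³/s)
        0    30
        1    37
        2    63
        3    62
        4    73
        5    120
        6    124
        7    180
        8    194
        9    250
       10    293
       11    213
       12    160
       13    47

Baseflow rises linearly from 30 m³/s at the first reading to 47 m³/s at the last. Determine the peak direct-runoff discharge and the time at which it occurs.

Q_p = 249.92 m³/s at t = 10 h

Subtracting baseflow gives direct-runoff ordinates: 0.00, 5.69, 30.38, 28.08, 37.77, 83.46, 86.15, 140.85, 153.54, 208.23, 249.92, 168.62, 114.31, 0.00 m³/s.
The maximum is 249.92 m³/s, occurring at the reading for t = 10 h.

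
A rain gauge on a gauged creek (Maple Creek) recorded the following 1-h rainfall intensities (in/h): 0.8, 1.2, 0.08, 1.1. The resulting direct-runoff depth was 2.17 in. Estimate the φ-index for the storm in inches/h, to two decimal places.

Only the 3 blocks with intensity above φ contribute runoff: 0.8, 1.2, 1.1 in/h.
Σ(I−φ)·Δt = d  ⇒  (0.8+1.2+1.1 − 3φ)·1 = 2.17
φ = (3.100 − 2.17/1) / 3 = 0.31 in/h.

φ ≈ 0.31 in/h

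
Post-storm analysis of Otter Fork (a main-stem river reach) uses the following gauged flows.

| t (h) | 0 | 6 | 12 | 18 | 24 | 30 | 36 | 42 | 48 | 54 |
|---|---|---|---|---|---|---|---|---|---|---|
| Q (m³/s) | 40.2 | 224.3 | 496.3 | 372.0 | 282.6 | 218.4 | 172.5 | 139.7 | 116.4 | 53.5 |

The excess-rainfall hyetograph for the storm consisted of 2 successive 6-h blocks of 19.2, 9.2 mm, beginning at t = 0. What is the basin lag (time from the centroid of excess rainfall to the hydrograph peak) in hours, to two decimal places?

Centroid of excess rainfall: t_c = Σ P_i·t̄_i / ΣP_i = 4.9437 h (block centres at 3, 9 h).
Hydrograph peak occurs at t = 12 h, so basin lag t_L = 12 − 4.9437 = 7.06 h.

t_L ≈ 7.06 h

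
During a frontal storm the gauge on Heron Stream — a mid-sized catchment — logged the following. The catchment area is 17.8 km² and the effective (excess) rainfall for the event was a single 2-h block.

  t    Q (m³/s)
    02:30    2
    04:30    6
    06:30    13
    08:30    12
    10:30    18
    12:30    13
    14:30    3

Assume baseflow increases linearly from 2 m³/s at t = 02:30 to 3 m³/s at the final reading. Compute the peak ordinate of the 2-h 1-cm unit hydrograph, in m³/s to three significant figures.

Direct runoff: 0.00, 3.83, 10.67, 9.50, 15.33, 10.17, 0.00 m³/s; ΣQ_DR = 49.50 m³/s, peak = 15.33 m³/s.
Runoff depth d = ΣQ_DR·Δt / A = 49.50 × 7200 / (17.8 km²) = 20.02 mm.
The 1-cm UH is the DRH scaled by (10 mm)/d, so U_p = 15.33 × 10/20.02 = 7.66 m³/s.

U_p ≈ 7.66 m³/s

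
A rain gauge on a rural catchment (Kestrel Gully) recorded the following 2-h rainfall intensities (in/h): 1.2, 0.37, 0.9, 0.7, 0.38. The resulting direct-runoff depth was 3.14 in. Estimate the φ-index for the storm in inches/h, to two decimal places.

Only the 3 blocks with intensity above φ contribute runoff: 1.2, 0.9, 0.7 in/h.
Σ(I−φ)·Δt = d  ⇒  (1.2+0.9+0.7 − 3φ)·2 = 3.14
φ = (2.800 − 3.14/2) / 3 = 0.41 in/h.

φ ≈ 0.41 in/h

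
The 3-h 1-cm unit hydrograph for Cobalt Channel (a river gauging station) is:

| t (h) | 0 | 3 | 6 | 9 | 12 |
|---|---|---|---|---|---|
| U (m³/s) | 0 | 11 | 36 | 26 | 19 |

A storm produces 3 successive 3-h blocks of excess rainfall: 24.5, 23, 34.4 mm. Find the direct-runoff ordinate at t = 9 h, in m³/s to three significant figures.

Q ≈ 184 m³/s

By discrete convolution, Q_j = Σ (P_i / 10 mm) · U_{j−i}.
At t = 9 h (j=3): Q = (24.5/10)·26 + (23/10)·36 + (34.4/10)·11 = 184 m³/s.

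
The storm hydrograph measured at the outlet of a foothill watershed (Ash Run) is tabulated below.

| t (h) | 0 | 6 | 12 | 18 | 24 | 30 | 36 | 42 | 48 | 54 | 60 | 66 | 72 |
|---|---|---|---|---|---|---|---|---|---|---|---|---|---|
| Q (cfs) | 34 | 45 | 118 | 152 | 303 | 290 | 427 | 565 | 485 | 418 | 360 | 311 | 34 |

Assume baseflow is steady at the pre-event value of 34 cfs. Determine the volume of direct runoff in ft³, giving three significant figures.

V ≈ 6.70 × 10^7 ft³

Direct-runoff ordinates (Q − Q_b): 0.0, 11.0, 84.0, 118.0, 269.0, 256.0, 393.0, 531.0, 451.0, 384.0, 326.0, 277.0, 0.0 cfs.
ΣQ_DR = 3100 cfs.
With Δt = 6 h = 21600 s, V = ΣQ_DR · Δt = 3100 × 21600 = 6.70 × 10^7 ft³.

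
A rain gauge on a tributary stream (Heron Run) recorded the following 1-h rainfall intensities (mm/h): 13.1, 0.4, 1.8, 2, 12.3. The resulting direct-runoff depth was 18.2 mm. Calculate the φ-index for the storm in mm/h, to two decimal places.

Only the 2 blocks with intensity above φ contribute runoff: 13.1, 12.3 mm/h.
Σ(I−φ)·Δt = d  ⇒  (13.1+12.3 − 2φ)·1 = 18.2
φ = (25.40 − 18.2/1) / 2 = 3.60 mm/h.

φ ≈ 3.60 mm/h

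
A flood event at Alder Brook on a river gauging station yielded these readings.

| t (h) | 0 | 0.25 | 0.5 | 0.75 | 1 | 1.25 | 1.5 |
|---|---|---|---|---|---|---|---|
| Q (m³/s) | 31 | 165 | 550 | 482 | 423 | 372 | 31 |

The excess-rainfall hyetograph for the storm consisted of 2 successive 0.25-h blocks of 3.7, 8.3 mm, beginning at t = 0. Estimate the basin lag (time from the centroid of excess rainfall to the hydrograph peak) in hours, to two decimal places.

t_L ≈ 0.20 h

Centroid of excess rainfall: t_c = Σ P_i·t̄_i / ΣP_i = 0.2979 h (block centres at 0.125, 0.375 h).
Hydrograph peak occurs at t = 0.5 h, so basin lag t_L = 0.5 − 0.2979 = 0.20 h.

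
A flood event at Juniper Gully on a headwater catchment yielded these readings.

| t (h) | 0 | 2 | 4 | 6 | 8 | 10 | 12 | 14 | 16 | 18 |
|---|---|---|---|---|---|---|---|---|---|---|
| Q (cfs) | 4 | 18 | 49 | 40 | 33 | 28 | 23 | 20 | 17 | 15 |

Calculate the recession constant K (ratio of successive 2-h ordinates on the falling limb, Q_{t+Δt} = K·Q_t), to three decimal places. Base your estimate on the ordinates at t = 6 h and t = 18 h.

Using the recession-limb readings at t = 6 h and t = 18 h: Q falls from 40 to 15 cfs over 6 intervals.
K = (Q₂/Q₁)^(1/6) = (15/40)^(1/6) = 0.849.

K ≈ 0.849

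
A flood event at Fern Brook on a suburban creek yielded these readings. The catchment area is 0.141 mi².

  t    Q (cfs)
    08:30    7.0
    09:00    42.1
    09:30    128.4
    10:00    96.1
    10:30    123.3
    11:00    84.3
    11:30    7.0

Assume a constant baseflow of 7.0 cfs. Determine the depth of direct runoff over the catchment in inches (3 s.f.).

Direct runoff: 0.0, 35.1, 121.4, 89.1, 116.3, 77.3, 0.0 cfs; ΣQ_DR = 439.2 cfs.
V = ΣQ_DR · Δt = 439.2 × 1800 s = 7.906 × 10^5 ft³.
Over A = 0.141 mi², depth = V / A = 2.41 in.

d ≈ 2.41 in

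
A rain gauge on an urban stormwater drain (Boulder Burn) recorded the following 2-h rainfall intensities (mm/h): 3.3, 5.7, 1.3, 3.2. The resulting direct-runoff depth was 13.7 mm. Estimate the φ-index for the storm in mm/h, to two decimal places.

Only the 3 blocks with intensity above φ contribute runoff: 3.3, 5.7, 3.2 mm/h.
Σ(I−φ)·Δt = d  ⇒  (3.3+5.7+3.2 − 3φ)·2 = 13.7
φ = (12.20 − 13.7/2) / 3 = 1.78 mm/h.

φ ≈ 1.78 mm/h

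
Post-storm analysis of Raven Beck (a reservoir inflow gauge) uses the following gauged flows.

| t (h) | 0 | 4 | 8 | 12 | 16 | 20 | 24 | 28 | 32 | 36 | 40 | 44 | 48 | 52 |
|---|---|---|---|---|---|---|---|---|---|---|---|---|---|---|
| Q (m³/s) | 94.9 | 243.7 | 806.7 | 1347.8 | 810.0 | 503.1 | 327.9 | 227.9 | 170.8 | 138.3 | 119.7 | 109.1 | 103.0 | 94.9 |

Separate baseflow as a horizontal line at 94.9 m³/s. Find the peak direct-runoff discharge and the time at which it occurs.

Q_p = 1252.9 m³/s at t = 12 h

Subtracting baseflow gives direct-runoff ordinates: 0.0, 148.8, 711.8, 1252.9, 715.1, 408.2, 233.0, 133.0, 75.9, 43.4, 24.8, 14.2, 8.1, 0.0 m³/s.
The maximum is 1252.9 m³/s, occurring at the reading for t = 12 h.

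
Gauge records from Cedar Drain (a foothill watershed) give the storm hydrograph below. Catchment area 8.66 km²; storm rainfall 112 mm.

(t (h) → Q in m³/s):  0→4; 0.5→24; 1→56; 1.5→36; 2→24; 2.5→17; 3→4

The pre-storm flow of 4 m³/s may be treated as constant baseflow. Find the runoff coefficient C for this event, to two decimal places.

ΣQ_DR = 137.0 m³/s; V = ΣQ_DR·Δt = 2.466 × 10^5 m³.
Runoff depth d = V / A = 28.48 mm.
C = d / P = 28.48 / 112 = 0.25.

C ≈ 0.25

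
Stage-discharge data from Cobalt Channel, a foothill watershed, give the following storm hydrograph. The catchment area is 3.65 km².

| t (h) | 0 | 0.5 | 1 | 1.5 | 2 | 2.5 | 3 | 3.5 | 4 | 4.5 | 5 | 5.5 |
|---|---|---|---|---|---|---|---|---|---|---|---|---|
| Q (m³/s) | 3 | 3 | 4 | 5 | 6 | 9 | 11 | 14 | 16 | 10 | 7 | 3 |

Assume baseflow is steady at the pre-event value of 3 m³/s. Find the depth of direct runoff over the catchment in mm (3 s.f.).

d ≈ 27.1 mm

Direct runoff: 0.0, 0.0, 1.0, 2.0, 3.0, 6.0, 8.0, 11.0, 13.0, 7.0, 4.0, 0.0 m³/s; ΣQ_DR = 55.00 m³/s.
V = ΣQ_DR · Δt = 55.00 × 1800 s = 99000 m³.
Over A = 3.65 km², depth = V / A = 27.1 mm.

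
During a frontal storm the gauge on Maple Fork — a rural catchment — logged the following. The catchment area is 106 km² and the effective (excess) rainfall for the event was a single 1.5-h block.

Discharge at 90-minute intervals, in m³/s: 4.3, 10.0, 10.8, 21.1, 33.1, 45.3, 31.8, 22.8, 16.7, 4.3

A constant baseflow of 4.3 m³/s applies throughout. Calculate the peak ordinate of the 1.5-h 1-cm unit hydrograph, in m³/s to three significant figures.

U_p ≈ 51.2 m³/s

Direct runoff: 0.0, 5.7, 6.5, 16.8, 28.8, 41.0, 27.5, 18.5, 12.4, 0.0 m³/s; ΣQ_DR = 157.2 m³/s, peak = 41.0 m³/s.
Runoff depth d = ΣQ_DR·Δt / A = 157.2 × 5400 / (106 km²) = 8.008 mm.
The 1-cm UH is the DRH scaled by (10 mm)/d, so U_p = 41.0 × 10/8.008 = 51.2 m³/s.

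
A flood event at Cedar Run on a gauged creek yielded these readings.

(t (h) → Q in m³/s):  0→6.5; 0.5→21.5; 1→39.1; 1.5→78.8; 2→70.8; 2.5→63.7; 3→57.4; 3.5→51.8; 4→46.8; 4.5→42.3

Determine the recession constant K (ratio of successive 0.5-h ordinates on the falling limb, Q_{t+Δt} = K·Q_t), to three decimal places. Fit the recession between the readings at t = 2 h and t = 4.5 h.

Using the recession-limb readings at t = 2 h and t = 4.5 h: Q falls from 70.8 to 42.3 m³/s over 5 intervals.
K = (Q₂/Q₁)^(1/5) = (42.3/70.8)^(1/5) = 0.902.

K ≈ 0.902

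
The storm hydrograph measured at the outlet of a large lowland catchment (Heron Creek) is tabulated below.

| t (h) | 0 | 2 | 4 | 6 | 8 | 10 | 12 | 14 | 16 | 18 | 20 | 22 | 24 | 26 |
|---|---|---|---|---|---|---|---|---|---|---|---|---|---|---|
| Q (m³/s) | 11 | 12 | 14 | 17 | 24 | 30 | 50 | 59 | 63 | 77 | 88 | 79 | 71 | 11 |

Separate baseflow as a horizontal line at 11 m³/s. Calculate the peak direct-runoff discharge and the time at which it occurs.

Q_p = 77.0 m³/s at t = 20 h

Subtracting baseflow gives direct-runoff ordinates: 0.0, 1.0, 3.0, 6.0, 13.0, 19.0, 39.0, 48.0, 52.0, 66.0, 77.0, 68.0, 60.0, 0.0 m³/s.
The maximum is 77.0 m³/s, occurring at the reading for t = 20 h.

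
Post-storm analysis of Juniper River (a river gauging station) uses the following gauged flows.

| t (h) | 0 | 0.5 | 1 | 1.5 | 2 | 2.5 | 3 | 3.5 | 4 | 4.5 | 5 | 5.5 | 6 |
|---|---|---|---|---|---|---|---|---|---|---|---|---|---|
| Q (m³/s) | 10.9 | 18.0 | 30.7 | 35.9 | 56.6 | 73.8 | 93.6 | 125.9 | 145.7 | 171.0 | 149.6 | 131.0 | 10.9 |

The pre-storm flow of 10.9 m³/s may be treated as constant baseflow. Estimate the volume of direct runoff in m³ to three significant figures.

V ≈ 1.64 × 10^6 m³

Direct-runoff ordinates (Q − Q_b): 0.0, 7.1, 19.8, 25.0, 45.7, 62.9, 82.7, 115.0, 134.8, 160.1, 138.7, 120.1, 0.0 m³/s.
ΣQ_DR = 911.9 m³/s.
With Δt = 0.5 h = 1800 s, V = ΣQ_DR · Δt = 911.9 × 1800 = 1.64 × 10^6 m³.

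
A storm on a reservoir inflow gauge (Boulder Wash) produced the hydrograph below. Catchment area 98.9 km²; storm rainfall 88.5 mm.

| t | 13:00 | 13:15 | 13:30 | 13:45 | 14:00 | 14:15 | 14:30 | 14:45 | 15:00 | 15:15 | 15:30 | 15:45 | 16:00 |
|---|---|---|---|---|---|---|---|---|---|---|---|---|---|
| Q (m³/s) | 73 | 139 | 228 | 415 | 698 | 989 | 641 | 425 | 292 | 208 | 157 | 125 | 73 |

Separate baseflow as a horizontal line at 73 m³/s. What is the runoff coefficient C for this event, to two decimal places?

ΣQ_DR = 3514 m³/s; V = ΣQ_DR·Δt = 3.163 × 10^6 m³.
Runoff depth d = V / A = 31.98 mm.
C = d / P = 31.98 / 88.5 = 0.36.

C ≈ 0.36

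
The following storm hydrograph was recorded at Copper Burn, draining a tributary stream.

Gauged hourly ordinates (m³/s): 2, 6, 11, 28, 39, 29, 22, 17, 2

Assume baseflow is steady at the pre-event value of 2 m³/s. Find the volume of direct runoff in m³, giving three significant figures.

V ≈ 4.97 × 10^5 m³

Direct-runoff ordinates (Q − Q_b): 0.0, 4.0, 9.0, 26.0, 37.0, 27.0, 20.0, 15.0, 0.0 m³/s.
ΣQ_DR = 138.0 m³/s.
With Δt = 1 h = 3600 s, V = ΣQ_DR · Δt = 138.0 × 3600 = 4.97 × 10^5 m³.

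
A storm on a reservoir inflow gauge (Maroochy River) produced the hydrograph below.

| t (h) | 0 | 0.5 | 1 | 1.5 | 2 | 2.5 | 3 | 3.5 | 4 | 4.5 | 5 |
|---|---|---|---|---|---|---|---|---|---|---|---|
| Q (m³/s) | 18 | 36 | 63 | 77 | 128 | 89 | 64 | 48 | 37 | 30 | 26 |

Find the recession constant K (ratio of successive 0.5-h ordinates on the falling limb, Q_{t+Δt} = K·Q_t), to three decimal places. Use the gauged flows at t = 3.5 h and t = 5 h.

Using the recession-limb readings at t = 3.5 h and t = 5 h: Q falls from 48 to 26 m³/s over 3 intervals.
K = (Q₂/Q₁)^(1/3) = (26/48)^(1/3) = 0.815.

K ≈ 0.815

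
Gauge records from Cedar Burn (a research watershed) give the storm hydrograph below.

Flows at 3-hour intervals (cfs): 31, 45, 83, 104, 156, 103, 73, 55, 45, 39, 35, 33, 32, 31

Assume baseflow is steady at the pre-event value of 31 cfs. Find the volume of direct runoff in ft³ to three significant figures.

V ≈ 4.65 × 10^6 ft³

Direct-runoff ordinates (Q − Q_b): 0.0, 14.0, 52.0, 73.0, 125.0, 72.0, 42.0, 24.0, 14.0, 8.0, 4.0, 2.0, 1.0, 0.0 cfs.
ΣQ_DR = 431.0 cfs.
With Δt = 3 h = 10800 s, V = ΣQ_DR · Δt = 431.0 × 10800 = 4.65 × 10^6 ft³.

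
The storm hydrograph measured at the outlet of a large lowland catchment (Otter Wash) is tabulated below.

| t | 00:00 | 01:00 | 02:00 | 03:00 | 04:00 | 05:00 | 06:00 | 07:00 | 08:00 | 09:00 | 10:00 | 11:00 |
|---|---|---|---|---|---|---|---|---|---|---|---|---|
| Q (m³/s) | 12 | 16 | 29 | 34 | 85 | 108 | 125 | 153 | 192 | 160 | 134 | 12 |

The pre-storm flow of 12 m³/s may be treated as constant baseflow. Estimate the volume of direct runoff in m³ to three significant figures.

V ≈ 3.30 × 10^6 m³

Direct-runoff ordinates (Q − Q_b): 0.0, 4.0, 17.0, 22.0, 73.0, 96.0, 113.0, 141.0, 180.0, 148.0, 122.0, 0.0 m³/s.
ΣQ_DR = 916.0 m³/s.
With Δt = 1 h = 3600 s, V = ΣQ_DR · Δt = 916.0 × 3600 = 3.30 × 10^6 m³.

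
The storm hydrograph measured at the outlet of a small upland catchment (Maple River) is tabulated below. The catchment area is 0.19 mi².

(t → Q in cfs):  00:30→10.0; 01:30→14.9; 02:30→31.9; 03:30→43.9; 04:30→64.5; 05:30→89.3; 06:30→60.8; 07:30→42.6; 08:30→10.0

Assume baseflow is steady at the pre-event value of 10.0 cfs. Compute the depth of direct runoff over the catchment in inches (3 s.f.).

d ≈ 2.27 in

Direct runoff: 0.0, 4.9, 21.9, 33.9, 54.5, 79.3, 50.8, 32.6, 0.0 cfs; ΣQ_DR = 277.9 cfs.
V = ΣQ_DR · Δt = 277.9 × 3600 s = 1.000 × 10^6 ft³.
Over A = 0.19 mi², depth = V / A = 2.27 in.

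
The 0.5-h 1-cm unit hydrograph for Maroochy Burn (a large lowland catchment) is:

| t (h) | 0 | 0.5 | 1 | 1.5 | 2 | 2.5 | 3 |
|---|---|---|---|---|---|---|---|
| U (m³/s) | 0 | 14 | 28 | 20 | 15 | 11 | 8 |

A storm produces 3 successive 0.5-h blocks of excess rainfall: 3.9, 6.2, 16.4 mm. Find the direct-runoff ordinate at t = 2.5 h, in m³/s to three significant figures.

By discrete convolution, Q_j = Σ (P_i / 10 mm) · U_{j−i}.
At t = 2.5 h (j=5): Q = (3.9/10)·11 + (6.2/10)·15 + (16.4/10)·20 = 46.4 m³/s.

Q ≈ 46.4 m³/s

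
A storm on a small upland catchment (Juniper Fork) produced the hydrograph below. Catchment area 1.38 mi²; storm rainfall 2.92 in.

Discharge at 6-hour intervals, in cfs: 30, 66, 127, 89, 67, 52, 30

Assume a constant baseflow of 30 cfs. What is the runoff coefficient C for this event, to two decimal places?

ΣQ_DR = 251.0 cfs; V = ΣQ_DR·Δt = 5.422 × 10^6 ft³.
Runoff depth d = V / A = 1.691 in.
C = d / P = 1.691 / 2.92 = 0.58.

C ≈ 0.58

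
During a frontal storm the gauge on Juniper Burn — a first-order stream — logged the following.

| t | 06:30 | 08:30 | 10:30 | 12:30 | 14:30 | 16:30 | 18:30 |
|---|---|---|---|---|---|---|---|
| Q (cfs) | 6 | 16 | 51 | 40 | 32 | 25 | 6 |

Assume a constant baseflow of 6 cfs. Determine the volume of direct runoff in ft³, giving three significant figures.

V ≈ 9.65 × 10^5 ft³

Direct-runoff ordinates (Q − Q_b): 0.0, 10.0, 45.0, 34.0, 26.0, 19.0, 0.0 cfs.
ΣQ_DR = 134.0 cfs.
With Δt = 2 h = 7200 s, V = ΣQ_DR · Δt = 134.0 × 7200 = 9.65 × 10^5 ft³.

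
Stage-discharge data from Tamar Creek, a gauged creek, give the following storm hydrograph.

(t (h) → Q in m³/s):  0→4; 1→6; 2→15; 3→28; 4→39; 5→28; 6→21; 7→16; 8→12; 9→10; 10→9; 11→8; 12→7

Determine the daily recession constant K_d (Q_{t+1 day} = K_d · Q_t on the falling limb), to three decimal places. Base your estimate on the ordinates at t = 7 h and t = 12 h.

Between t = 7 h and t = 12 h the flow falls from 16 to 7 m³/s over 5×1 h = 5 h.
Per-interval ratio K = (7/16)^(1/5) = 0.8476; K_d = K^(24/1) = 0.019.

K_d ≈ 0.019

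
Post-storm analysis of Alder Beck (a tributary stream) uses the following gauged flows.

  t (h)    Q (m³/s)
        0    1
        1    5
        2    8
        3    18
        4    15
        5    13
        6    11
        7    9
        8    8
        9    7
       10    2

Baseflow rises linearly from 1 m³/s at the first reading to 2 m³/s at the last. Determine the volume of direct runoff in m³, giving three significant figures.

V ≈ 2.90 × 10^5 m³

Direct-runoff ordinates (Q − Q_b): 0.00, 3.90, 6.80, 16.70, 13.60, 11.50, 9.40, 7.30, 6.20, 5.10, 0.00 m³/s.
ΣQ_DR = 80.50 m³/s.
With Δt = 1 h = 3600 s, V = ΣQ_DR · Δt = 80.50 × 3600 = 2.90 × 10^5 m³.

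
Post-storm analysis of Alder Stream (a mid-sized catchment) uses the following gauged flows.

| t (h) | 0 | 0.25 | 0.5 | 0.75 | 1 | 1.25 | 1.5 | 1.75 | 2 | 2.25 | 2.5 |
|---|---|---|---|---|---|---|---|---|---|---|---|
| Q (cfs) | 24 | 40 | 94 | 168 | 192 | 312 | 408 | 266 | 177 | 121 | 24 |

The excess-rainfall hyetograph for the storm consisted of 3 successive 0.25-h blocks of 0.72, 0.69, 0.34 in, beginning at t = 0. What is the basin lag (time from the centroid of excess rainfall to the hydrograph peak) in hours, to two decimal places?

t_L ≈ 1.18 h

Centroid of excess rainfall: t_c = Σ P_i·t̄_i / ΣP_i = 0.3207 h (block centres at 0.125, 0.375, 0.625 h).
Hydrograph peak occurs at t = 1.5 h, so basin lag t_L = 1.5 − 0.3207 = 1.18 h.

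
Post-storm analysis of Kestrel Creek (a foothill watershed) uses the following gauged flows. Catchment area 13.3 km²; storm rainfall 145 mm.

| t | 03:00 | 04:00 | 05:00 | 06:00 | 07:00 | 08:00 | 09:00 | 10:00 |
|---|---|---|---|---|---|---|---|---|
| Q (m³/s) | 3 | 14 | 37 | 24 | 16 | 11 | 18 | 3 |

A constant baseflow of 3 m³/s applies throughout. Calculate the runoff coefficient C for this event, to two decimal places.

C ≈ 0.19

ΣQ_DR = 102.0 m³/s; V = ΣQ_DR·Δt = 3.672 × 10^5 m³.
Runoff depth d = V / A = 27.61 mm.
C = d / P = 27.61 / 145 = 0.19.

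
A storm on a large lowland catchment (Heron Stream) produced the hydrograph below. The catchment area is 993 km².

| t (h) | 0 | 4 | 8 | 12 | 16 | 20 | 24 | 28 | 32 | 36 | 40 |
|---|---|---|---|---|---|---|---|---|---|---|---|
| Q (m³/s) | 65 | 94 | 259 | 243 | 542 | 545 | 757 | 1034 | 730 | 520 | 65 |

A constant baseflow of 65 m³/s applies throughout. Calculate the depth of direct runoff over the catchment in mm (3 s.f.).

d ≈ 60.0 mm

Direct runoff: 0.0, 29.0, 194.0, 178.0, 477.0, 480.0, 692.0, 969.0, 665.0, 455.0, 0.0 m³/s; ΣQ_DR = 4139 m³/s.
V = ΣQ_DR · Δt = 4139 × 14400 s = 5.960 × 10^7 m³.
Over A = 993 km², depth = V / A = 60.0 mm.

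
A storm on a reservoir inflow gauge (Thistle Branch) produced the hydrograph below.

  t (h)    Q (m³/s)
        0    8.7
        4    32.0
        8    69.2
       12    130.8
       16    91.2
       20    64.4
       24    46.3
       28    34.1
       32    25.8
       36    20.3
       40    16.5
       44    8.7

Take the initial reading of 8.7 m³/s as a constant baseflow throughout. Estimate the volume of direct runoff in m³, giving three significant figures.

V ≈ 6.39 × 10^6 m³

Direct-runoff ordinates (Q − Q_b): 0.0, 23.3, 60.5, 122.1, 82.5, 55.7, 37.6, 25.4, 17.1, 11.6, 7.8, 0.0 m³/s.
ΣQ_DR = 443.6 m³/s.
With Δt = 4 h = 14400 s, V = ΣQ_DR · Δt = 443.6 × 14400 = 6.39 × 10^6 m³.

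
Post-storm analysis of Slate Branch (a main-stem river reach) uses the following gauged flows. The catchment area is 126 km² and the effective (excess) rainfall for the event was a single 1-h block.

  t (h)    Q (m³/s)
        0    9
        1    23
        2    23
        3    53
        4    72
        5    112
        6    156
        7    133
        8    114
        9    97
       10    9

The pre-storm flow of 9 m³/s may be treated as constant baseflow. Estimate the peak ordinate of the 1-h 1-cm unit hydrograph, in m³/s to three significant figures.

Direct runoff: 0.0, 14.0, 14.0, 44.0, 63.0, 103.0, 147.0, 124.0, 105.0, 88.0, 0.0 m³/s; ΣQ_DR = 702.0 m³/s, peak = 147.0 m³/s.
Runoff depth d = ΣQ_DR·Δt / A = 702.0 × 3600 / (126 km²) = 20.06 mm.
The 1-cm UH is the DRH scaled by (10 mm)/d, so U_p = 147.0 × 10/20.06 = 73.3 m³/s.

U_p ≈ 73.3 m³/s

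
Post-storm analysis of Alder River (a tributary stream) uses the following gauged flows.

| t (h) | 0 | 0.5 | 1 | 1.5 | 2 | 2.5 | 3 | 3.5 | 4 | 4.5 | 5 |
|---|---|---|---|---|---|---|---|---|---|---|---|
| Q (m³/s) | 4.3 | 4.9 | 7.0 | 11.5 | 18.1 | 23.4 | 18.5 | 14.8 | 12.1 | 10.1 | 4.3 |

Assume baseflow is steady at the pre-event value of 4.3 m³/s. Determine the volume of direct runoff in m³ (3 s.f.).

V ≈ 1.47 × 10^5 m³

Direct-runoff ordinates (Q − Q_b): 0.0, 0.6, 2.7, 7.2, 13.8, 19.1, 14.2, 10.5, 7.8, 5.8, 0.0 m³/s.
ΣQ_DR = 81.70 m³/s.
With Δt = 0.5 h = 1800 s, V = ΣQ_DR · Δt = 81.70 × 1800 = 1.47 × 10^5 m³.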